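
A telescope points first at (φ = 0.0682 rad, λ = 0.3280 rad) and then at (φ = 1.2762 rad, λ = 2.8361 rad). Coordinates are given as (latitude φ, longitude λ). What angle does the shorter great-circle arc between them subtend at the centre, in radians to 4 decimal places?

In radians: φ₁ = 0.0682, φ₂ = 1.2762, Δλ = 143.704° = 2.5081 rad.
Haversine: a = sin²(Δφ/2) + cos φ₁ cos φ₂ sin²(Δλ/2) = 0.3226 + (0.9977)(0.2904)(0.9030) = 0.58413.
Central angle c = 2·arcsin(√a) = 1.73986 rad.
So the angular separation is 1.7399 rad.

1.7399 rad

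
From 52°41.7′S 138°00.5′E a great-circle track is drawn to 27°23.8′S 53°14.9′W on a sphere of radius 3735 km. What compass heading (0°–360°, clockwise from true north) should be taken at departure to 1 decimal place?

With φ₁ = -0.9197, φ₂ = -0.4782, Δλ = 2.9451 rad, the forward-azimuth formula gives
θ = atan2( sin Δλ cos φ₂ , cos φ₁ sin φ₂ − sin φ₁ cos φ₂ cos Δλ ) = atan2(0.1733, -0.9715) = 169.89°.
So the initial bearing is 169.9°.

169.9°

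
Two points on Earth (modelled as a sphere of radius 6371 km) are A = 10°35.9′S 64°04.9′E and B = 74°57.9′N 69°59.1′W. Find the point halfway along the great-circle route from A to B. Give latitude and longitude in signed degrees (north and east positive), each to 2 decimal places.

43.50°, 51.01°

Central angle δ = 1.9337 rad. Interpolating on the sphere with fraction f = 0.5:
P = [sin((1−f)δ)·A + sin(fδ)·B] / sin δ = 0.8804·A + 0.8804·B in Cartesian coordinates,
giving P = (0.4564, 0.5638, 0.6884), i.e. latitude 43.50°, longitude 51.01°.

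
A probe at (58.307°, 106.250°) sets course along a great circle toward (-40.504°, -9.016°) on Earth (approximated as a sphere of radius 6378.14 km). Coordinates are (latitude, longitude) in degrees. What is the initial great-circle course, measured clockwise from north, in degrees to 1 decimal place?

With φ₁ = 1.0176, φ₂ = -0.7069, Δλ = -2.0118 rad, the forward-azimuth formula gives
θ = atan2( sin Δλ cos φ₂ , cos φ₁ sin φ₂ − sin φ₁ cos φ₂ cos Δλ ) = atan2(-0.6876, -0.0651) = -95.41°.
Adding 360° brings this into [0°, 360°): 264.6°.

264.6°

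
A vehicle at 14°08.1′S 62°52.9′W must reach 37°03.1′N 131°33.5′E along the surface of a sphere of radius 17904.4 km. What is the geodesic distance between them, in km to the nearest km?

Let φ₁ = -0.2467 rad, φ₂ = 0.6467 rad, and Δλ = -2.8896 rad.
Haversine: a = sin²(Δφ/2) + cos φ₁ cos φ₂ sin²(Δλ/2) = 0.1866 + (0.9697)(0.7981)(0.9842) = 0.94831.
Central angle c = 2·arcsin(√a) = 2.68288 rad.
Distance = R·c = 17904.4 × 2.6829 ≈ 48035 km.

48035 km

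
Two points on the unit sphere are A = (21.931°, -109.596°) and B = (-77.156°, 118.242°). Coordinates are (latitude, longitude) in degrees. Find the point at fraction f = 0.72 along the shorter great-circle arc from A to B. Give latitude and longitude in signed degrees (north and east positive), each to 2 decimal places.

The central angle between A and B is δ = 2.0974 rad.
With f = 0.72, the slerp weights are sin((1−f)δ)/sin δ = 0.6409 and sin(fδ)/sin δ = 1.1546.
Weighted sum of the unit vectors: (0.6409)·(-0.3111,-0.8739,0.3735) + (1.1546)·(-0.1052,0.1958,-0.9750) = (-0.3208, -0.3340, -0.8863).
Converting back: φ = atan2(z, √(x²+y²)) = -62.41°, λ = atan2(y, x) = -133.85°.

-62.41°, -133.85°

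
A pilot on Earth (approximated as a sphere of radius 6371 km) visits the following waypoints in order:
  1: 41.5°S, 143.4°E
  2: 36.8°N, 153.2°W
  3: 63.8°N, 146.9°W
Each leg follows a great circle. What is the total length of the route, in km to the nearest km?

13860 km

Leg 1→2: central angle 1.6996 rad, distance 10827.8 km.
Leg 2→3: central angle 0.4759 rad, distance 3032.1 km.
Total: 10827.8 + 3032.1 ≈ 13860 km.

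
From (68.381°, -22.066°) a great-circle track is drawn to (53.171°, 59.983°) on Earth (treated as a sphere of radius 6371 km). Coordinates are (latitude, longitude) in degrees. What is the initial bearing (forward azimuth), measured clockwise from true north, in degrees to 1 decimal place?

Δλ = 82.049° = 1.4320 rad.
y = sin Δλ · cos φ₂ = (0.9904)(0.5994) = 0.5937
x = cos φ₁ sin φ₂ − sin φ₁ cos φ₂ cos Δλ = (0.3684)(0.8004) − (0.9297)(0.5994)(0.1383) = 0.2178
θ = atan2(y, x) = 69.85°, so the bearing is 69.9°.

69.9°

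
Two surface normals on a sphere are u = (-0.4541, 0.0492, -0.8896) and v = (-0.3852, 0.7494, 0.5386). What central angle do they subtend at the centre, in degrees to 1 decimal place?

105.5°

u·v = -0.2673; |u| = 1.0000, |v| = 1.0000.
cos θ = (u·v)/(|u||v|) = -0.2673, so θ = 105.5°.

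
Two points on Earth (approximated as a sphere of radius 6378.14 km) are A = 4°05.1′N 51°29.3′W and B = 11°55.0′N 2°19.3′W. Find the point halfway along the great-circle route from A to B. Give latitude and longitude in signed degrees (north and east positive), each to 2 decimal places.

Central angle δ = 0.8595 rad. Interpolating on the sphere with fraction f = 0.5:
P = [sin((1−f)δ)·A + sin(fδ)·B] / sin δ = 0.5500·A + 0.5500·B in Cartesian coordinates,
giving P = (0.8793, -0.4511, 0.1528), i.e. latitude 8.79°, longitude -27.16°.

8.79°, -27.16°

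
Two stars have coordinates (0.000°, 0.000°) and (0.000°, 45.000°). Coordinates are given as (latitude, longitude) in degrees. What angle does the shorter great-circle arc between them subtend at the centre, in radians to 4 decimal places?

In radians: φ₁ = 0.0000, φ₂ = 0.0000, Δλ = 45.000° = 0.7854 rad.
cos c = sin φ₁ sin φ₂ + cos φ₁ cos φ₂ cos Δλ = (0.0000)(0.0000) + (1.0000)(1.0000)(0.7071) = 0.70711,
so c = arccos(0.70711) = 0.78540 rad.
So the angular separation is 0.7854 rad.

0.7854 rad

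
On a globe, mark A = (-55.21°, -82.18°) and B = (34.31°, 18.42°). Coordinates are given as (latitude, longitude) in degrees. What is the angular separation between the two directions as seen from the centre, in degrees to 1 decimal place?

123.3°

In radians: φ₁ = -0.9636, φ₂ = 0.5988, Δλ = 100.600° = 1.7558 rad.
Haversine: a = sin²(Δφ/2) + cos φ₁ cos φ₂ sin²(Δλ/2) = 0.4958 + (0.5706)(0.8260)(0.5920) = 0.77480.
Central angle c = 2·arcsin(√a) = 2.15269 rad.
So the angular separation is 123.3°.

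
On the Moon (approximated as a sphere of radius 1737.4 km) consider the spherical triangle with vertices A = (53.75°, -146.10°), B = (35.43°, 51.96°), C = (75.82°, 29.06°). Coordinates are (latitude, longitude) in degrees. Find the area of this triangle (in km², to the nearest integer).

539830 km²

Side lengths (central angles): a = 0.7289, b = 0.8795, c = 1.5614 rad; semiperimeter s = 1.5849.
By l'Huilier's theorem, tan(E/4) = √[tan(s/2) tan((s−a)/2) tan((s−b)/2) tan((s−c)/2)], giving spherical excess E = 0.1788 rad.
Area = E·R² = 0.1788 × (1737.4)² ≈ 539830 km².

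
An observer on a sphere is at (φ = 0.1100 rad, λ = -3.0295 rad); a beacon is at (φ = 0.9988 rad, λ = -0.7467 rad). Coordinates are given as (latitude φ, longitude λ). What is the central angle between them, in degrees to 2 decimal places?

105.02°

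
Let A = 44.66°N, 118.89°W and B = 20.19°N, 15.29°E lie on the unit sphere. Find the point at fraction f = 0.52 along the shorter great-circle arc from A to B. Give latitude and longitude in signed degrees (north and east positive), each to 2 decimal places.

Central angle δ = 1.7953 rad. Interpolating on the sphere with fraction f = 0.52:
P = [sin((1−f)δ)·A + sin(fδ)·B] / sin δ = 0.7785·A + 0.8244·B in Cartesian coordinates,
giving P = (0.4789, -0.2808, 0.8318), i.e. latitude 56.28°, longitude -30.39°.

56.28°, -30.39°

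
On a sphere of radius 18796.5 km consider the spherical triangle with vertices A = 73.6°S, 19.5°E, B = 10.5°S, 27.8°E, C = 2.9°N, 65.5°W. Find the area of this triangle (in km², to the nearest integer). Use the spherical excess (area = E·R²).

Side lengths (central angles): a = 1.6366, b = 1.5948, c = 1.1046 rad; semiperimeter s = 2.1680.
By l'Huilier's theorem, tan(E/4) = √[tan(s/2) tan((s−a)/2) tan((s−b)/2) tan((s−c)/2)], giving spherical excess E = 1.1604 rad.
Area = E·R² = 1.1604 × (18796.5)² ≈ 409984823 km².

409984823 km²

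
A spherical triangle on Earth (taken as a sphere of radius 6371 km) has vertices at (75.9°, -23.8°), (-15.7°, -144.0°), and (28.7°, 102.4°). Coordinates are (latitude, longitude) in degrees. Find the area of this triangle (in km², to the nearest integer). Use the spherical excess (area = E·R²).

Side lengths (central angles): a = 2.0578, b = 1.2244, c = 1.9610 rad; semiperimeter s = 2.6216.
By l'Huilier's theorem, tan(E/4) = √[tan(s/2) tan((s−a)/2) tan((s−b)/2) tan((s−c)/2)], giving spherical excess E = 2.0417 rad.
Area = E·R² = 2.0417 × (6371)² ≈ 82873103 km².

82873103 km²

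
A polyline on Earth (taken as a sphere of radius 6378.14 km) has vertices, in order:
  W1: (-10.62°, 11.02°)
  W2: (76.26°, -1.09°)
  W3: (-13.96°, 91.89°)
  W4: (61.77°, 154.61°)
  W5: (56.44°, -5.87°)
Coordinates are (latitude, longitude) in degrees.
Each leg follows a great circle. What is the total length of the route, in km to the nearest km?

38112 km

Leg W1→W2: central angle 1.5215 rad, distance 9704.6 km.
Leg W2→W3: central angle 1.8197 rad, distance 11606.2 km.
Leg W3→W4: central angle 1.5729 rad, distance 10032.5 km.
Leg W4→W5: central angle 1.0613 rad, distance 6769.2 km.
Total: 9704.6 + 11606.2 + 10032.5 + 6769.2 ≈ 38112 km.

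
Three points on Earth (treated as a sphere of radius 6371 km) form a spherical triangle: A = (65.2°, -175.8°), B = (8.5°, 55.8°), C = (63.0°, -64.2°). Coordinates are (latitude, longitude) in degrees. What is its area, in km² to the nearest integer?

33603137 km²

Side lengths (central angles): a = 1.6637, b = 0.7396, c = 1.6946 rad; semiperimeter s = 2.0490.
By l'Huilier's theorem, tan(E/4) = √[tan(s/2) tan((s−a)/2) tan((s−b)/2) tan((s−c)/2)], giving spherical excess E = 0.8279 rad.
Area = E·R² = 0.8279 × (6371)² ≈ 33603137 km².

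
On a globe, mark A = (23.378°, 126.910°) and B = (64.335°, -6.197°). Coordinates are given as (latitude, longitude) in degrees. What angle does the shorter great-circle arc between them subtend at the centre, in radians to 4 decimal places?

In radians: φ₁ = 0.4080, φ₂ = 1.1229, Δλ = -133.107° = -2.3232 rad.
cos c = sin φ₁ sin φ₂ + cos φ₁ cos φ₂ cos Δλ = (0.3968)(0.9013) + (0.9179)(0.4331)(-0.6834) = 0.08598,
so c = arccos(0.08598) = 1.48472 rad.
So the angular separation is 1.4847 rad.

1.4847 rad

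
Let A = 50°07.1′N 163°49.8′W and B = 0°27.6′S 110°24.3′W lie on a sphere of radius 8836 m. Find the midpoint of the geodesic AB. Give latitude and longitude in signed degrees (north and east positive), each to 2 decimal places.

27.24°, -130.84°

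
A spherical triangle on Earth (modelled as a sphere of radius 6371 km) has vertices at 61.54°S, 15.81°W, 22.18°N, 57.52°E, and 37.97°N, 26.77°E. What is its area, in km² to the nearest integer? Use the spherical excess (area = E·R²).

Side lengths (central angles): a = 0.5362, b = 1.8382, c = 1.7776 rad; semiperimeter s = 2.0760.
By l'Huilier's theorem, tan(E/4) = √[tan(s/2) tan((s−a)/2) tan((s−b)/2) tan((s−c)/2)], giving spherical excess E = 0.6807 rad.
Area = E·R² = 0.6807 × (6371)² ≈ 27629570 km².

27629570 km²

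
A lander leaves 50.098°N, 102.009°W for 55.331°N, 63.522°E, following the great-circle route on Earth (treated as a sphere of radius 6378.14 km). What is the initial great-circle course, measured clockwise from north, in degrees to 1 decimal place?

8.5°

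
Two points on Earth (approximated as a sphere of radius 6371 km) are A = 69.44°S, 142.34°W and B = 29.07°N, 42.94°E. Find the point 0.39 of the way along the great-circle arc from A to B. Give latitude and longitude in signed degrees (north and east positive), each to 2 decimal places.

-55.92°, 48.02°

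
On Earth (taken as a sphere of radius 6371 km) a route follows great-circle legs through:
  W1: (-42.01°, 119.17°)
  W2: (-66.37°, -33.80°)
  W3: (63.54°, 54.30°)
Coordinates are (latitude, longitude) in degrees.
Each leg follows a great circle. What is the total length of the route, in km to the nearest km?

Leg W1→W2: central angle 1.2155 rad, distance 7744.1 km.
Leg W2→W3: central angle 2.5223 rad, distance 16069.3 km.
Total: 7744.1 + 16069.3 ≈ 23813 km.

23813 km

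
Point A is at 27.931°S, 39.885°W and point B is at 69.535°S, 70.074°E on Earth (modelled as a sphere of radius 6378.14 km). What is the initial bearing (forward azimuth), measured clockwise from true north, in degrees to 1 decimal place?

159.6°

Δλ = 109.959° = 1.9191 rad.
y = sin Δλ · cos φ₂ = (0.9399)(0.3496) = 0.3286
x = cos φ₁ sin φ₂ − sin φ₁ cos φ₂ cos Δλ = (0.8835)(-0.9369) − (-0.4684)(0.3496)(-0.3413) = -0.8837
θ = atan2(y, x) = 159.60°, so the bearing is 159.6°.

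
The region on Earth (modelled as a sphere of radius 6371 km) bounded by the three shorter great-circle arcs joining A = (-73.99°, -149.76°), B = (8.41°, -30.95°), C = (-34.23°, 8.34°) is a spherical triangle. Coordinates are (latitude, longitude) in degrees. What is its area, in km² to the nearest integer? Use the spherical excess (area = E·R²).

30960644 km²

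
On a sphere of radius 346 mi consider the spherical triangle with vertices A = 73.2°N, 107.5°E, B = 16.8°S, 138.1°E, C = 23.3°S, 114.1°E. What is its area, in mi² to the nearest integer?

51999 mi²

Side lengths (central angles): a = 0.4089, b = 1.6860, c = 1.6093 rad; semiperimeter s = 1.8521.
By l'Huilier's theorem, tan(E/4) = √[tan(s/2) tan((s−a)/2) tan((s−b)/2) tan((s−c)/2)], giving spherical excess E = 0.4344 rad.
Area = E·R² = 0.4344 × (346)² ≈ 51999 mi².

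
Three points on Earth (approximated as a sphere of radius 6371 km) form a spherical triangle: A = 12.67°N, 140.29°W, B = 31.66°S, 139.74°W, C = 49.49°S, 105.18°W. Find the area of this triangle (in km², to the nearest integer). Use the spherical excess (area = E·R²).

7041972 km²

Side lengths (central angles): a = 0.5464, b = 1.2114, c = 0.7738 rad; semiperimeter s = 1.2658.
By l'Huilier's theorem, tan(E/4) = √[tan(s/2) tan((s−a)/2) tan((s−b)/2) tan((s−c)/2)], giving spherical excess E = 0.1735 rad.
Area = E·R² = 0.1735 × (6371)² ≈ 7041972 km².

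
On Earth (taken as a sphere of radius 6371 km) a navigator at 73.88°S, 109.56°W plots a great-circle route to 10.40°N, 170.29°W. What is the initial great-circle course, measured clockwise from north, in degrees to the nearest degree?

301°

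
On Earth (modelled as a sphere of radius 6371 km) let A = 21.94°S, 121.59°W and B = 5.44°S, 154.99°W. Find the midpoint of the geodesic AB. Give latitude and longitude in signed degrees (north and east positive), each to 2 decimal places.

Central angle δ = 0.6329 rad. Interpolating on the sphere with fraction f = 0.5:
P = [sin((1−f)δ)·A + sin(fδ)·B] / sin δ = 0.5261·A + 0.5261·B in Cartesian coordinates,
giving P = (-0.7303, -0.6371, -0.2465), i.e. latitude -14.27°, longitude -138.90°.

-14.27°, -138.90°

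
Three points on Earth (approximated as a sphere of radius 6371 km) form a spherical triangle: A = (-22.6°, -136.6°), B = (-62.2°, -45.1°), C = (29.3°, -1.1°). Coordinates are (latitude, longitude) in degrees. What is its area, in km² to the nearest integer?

Side lengths (central angles): a = 1.7116, b = 2.4377, c = 1.2359 rad; semiperimeter s = 2.6926.
By l'Huilier's theorem, tan(E/4) = √[tan(s/2) tan((s−a)/2) tan((s−b)/2) tan((s−c)/2)], giving spherical excess E = 1.9087 rad.
Area = E·R² = 1.9087 × (6371)² ≈ 77471544 km².

77471544 km²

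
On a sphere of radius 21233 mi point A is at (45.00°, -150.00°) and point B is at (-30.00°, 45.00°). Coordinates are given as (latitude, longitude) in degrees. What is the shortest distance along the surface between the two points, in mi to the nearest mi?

In radians: φ₁ = 0.7854, φ₂ = -0.5236, Δλ = -165.000° = -2.8798 rad.
Haversine: a = sin²(Δφ/2) + cos φ₁ cos φ₂ sin²(Δλ/2) = 0.3706 + (0.7071)(0.8660)(0.9830) = 0.97253.
Central angle c = 2·arcsin(√a) = 2.80857 rad.
Distance = R·c = 21233 × 2.8086 ≈ 59634 mi.

59634 mi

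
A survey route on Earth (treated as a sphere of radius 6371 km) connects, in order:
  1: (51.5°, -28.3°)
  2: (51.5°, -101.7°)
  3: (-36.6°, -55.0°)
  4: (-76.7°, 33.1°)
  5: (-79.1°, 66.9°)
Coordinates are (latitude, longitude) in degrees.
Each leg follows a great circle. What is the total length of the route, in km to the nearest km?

Leg 1→2: central angle 0.7624 rad, distance 4857.2 km.
Leg 2→3: central angle 1.6950 rad, distance 10798.7 km.
Leg 3→4: central angle 0.9442 rad, distance 6015.8 km.
Leg 4→5: central angle 0.1284 rad, distance 817.9 km.
Total: 4857.2 + 10798.7 + 6015.8 + 817.9 ≈ 22490 km.

22490 km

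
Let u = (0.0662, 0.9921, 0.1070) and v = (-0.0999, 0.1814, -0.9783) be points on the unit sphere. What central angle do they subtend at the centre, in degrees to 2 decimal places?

86.06°

u·v = 0.0687; |u| = 1.0000, |v| = 1.0000.
cos θ = (u·v)/(|u||v|) = 0.0687, so θ = 86.06°.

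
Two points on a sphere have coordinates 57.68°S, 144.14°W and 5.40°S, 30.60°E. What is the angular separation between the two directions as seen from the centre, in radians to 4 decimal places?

2.0381 rad

With latitudes φ₁ = -57.680°, φ₂ = -5.400° and longitude difference Δλ = 174.740°:
cos c = sin φ₁ sin φ₂ + cos φ₁ cos φ₂ cos Δλ = (-0.8451)(-0.0941) + (0.5346)(0.9956)(-0.9958) = -0.45050,
so c = arccos(-0.45050) = 2.03813 rad.
So the angular separation is 2.0381 rad.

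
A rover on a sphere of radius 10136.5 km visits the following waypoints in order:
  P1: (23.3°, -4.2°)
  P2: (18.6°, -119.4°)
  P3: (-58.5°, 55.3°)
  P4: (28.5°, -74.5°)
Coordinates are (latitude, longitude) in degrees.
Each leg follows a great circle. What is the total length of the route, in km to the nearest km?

66971 km

Leg P1→P2: central angle 1.8178 rad, distance 18425.8 km.
Leg P2→P3: central angle 2.4419 rad, distance 24752.4 km.
Leg P3→P4: central angle 2.3473 rad, distance 23793.1 km.
Total: 18425.8 + 24752.4 + 23793.1 ≈ 66971 km.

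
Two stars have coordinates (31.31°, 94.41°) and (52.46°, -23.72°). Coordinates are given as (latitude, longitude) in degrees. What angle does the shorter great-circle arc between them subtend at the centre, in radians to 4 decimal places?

1.4034 rad

With latitudes φ₁ = 31.310°, φ₂ = 52.460° and longitude difference Δλ = -118.130°:
Haversine: a = sin²(Δφ/2) + cos φ₁ cos φ₂ sin²(Δλ/2) = 0.0337 + (0.8544)(0.6093)(0.7357) = 0.41669.
Central angle c = 2·arcsin(√a) = 1.40340 rad.
So the angular separation is 1.4034 rad.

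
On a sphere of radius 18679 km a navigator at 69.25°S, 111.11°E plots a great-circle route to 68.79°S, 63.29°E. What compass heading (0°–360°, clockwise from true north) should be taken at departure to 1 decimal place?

249.0°

Δλ = -47.820° = -0.8346 rad.
y = sin Δλ · cos φ₂ = (-0.7410)(0.3618) = -0.2681
x = cos φ₁ sin φ₂ − sin φ₁ cos φ₂ cos Δλ = (0.3543)(-0.9323) − (-0.9351)(0.3618)(0.6715) = -0.1031
θ = atan2(y, x) = -111.04°; adding 360° gives 249.0°.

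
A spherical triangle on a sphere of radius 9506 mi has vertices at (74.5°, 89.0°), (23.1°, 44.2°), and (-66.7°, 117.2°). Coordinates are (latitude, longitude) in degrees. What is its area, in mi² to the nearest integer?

Side lengths (central angles): a = 1.8276, b = 2.4847, c = 0.9854 rad; semiperimeter s = 2.6489.
By l'Huilier's theorem, tan(E/4) = √[tan(s/2) tan((s−a)/2) tan((s−b)/2) tan((s−c)/2)], giving spherical excess E = 1.5059 rad.
Area = E·R² = 1.5059 × (9506)² ≈ 136075869 mi².

136075869 mi²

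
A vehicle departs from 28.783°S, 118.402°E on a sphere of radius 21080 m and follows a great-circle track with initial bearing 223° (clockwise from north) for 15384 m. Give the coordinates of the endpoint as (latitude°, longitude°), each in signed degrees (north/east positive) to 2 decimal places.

-51.83°, 71.02°

Angular distance δ = d/R = 15384/21080 = 0.72979 rad; initial bearing θ = 3.8921 rad.
sin φ₂ = sin φ₁ cos δ + cos φ₁ sin δ cos θ = (-0.4815)(0.7453) + (0.8764)(0.6667)(-0.7314) = -0.7862, so φ₂ = -51.83°.
Δλ = atan2(sin θ sin δ cos φ₁, cos δ − sin φ₁ sin φ₂) = atan2(-0.3985, 0.3668) = -47.377°.
λ₂ = 118.402° − 47.377° = 71.02°.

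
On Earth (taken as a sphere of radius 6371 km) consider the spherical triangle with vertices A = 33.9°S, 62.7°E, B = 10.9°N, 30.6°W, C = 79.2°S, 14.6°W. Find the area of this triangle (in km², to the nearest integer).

Side lengths (central angles): a = 1.5797, b = 0.9495, c = 1.7238 rad; semiperimeter s = 2.1265.
By l'Huilier's theorem, tan(E/4) = √[tan(s/2) tan((s−a)/2) tan((s−b)/2) tan((s−c)/2)], giving spherical excess E = 1.0253 rad.
Area = E·R² = 1.0253 × (6371)² ≈ 41616059 km².

41616059 km²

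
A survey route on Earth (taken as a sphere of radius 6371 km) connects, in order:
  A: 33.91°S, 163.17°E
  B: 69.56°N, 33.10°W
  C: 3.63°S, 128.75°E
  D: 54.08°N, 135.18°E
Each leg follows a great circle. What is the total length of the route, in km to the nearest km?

34934 km

Leg A→B: central angle 2.4997 rad, distance 15925.8 km.
Leg B→C: central angle 1.9720 rad, distance 12563.5 km.
Leg C→D: central angle 1.0116 rad, distance 6444.8 km.
Total: 15925.8 + 12563.5 + 6444.8 ≈ 34934 km.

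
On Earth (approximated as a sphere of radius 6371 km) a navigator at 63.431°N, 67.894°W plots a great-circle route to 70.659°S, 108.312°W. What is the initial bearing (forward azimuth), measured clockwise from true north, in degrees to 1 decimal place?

198.3°

With φ₁ = 1.1071, φ₂ = -1.2332, Δλ = -0.7054 rad, the forward-azimuth formula gives
θ = atan2( sin Δλ cos φ₂ , cos φ₁ sin φ₂ − sin φ₁ cos φ₂ cos Δλ ) = atan2(-0.2147, -0.6476) = -161.65°.
Adding 360° brings this into [0°, 360°): 198.3°.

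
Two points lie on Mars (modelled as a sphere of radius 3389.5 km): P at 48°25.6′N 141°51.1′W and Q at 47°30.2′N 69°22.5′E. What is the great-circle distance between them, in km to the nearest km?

4751 km

With latitudes φ₁ = 48.427°, φ₂ = 47.503° and longitude difference Δλ = -148.773°:
cos c = sin φ₁ sin φ₂ + cos φ₁ cos φ₂ cos Δλ = (0.7481)(0.7373) + (0.6636)(0.6755)(-0.8551) = 0.16826,
so c = arccos(0.16826) = 1.40173 rad.
Distance = R·c = 3389.5 × 1.4017 ≈ 4751 km.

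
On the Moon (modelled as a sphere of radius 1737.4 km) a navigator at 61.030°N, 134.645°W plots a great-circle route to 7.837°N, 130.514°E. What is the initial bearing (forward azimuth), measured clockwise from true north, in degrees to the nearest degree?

With φ₁ = 1.0652, φ₂ = 0.1368, Δλ = -1.6553 rad, the forward-azimuth formula gives
θ = atan2( sin Δλ cos φ₂ , cos φ₁ sin φ₂ − sin φ₁ cos φ₂ cos Δλ ) = atan2(-0.9871, 0.1392) = -81.97°.
Adding 360° brings this into [0°, 360°): 278°.

278°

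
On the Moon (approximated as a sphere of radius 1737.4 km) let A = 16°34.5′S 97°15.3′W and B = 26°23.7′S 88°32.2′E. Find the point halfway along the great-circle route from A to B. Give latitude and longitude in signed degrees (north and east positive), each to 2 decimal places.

The central angle between A and B is δ = 2.3852 rad.
With f = 0.5, the slerp weights are sin((1−f)δ)/sin δ = 1.3541 and sin(fδ)/sin δ = 1.3541.
Weighted sum of the unit vectors: (1.3541)·(-0.1210,-0.9508,-0.2853) + (1.3541)·(0.0229,0.8955,-0.4446) = (-0.1329, -0.0749, -0.9883).
Converting back: φ = atan2(z, √(x²+y²)) = -81.22°, λ = atan2(y, x) = -150.60°.

-81.22°, -150.60°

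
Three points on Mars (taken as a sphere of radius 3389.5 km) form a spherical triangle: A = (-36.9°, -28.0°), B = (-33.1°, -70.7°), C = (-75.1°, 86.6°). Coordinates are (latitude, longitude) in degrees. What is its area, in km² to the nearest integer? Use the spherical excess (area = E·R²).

4220979 km²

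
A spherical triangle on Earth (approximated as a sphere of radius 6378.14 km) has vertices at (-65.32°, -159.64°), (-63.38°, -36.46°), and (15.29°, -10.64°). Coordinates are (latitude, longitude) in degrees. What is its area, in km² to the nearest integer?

3542289 km²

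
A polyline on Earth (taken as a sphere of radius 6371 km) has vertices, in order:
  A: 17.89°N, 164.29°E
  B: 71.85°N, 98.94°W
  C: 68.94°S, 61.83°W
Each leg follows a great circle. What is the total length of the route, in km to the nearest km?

24241 km

Leg A→B: central angle 1.3109 rad, distance 8351.9 km.
Leg B→C: central angle 2.4939 rad, distance 15888.9 km.
Total: 8351.9 + 15888.9 ≈ 24241 km.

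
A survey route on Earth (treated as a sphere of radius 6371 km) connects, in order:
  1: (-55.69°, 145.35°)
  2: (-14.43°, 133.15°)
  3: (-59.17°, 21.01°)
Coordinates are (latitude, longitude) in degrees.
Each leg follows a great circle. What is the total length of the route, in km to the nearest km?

14542 km

Leg 1→2: central angle 0.7386 rad, distance 4705.8 km.
Leg 2→3: central angle 1.5439 rad, distance 9835.9 km.
Total: 4705.8 + 9835.9 ≈ 14542 km.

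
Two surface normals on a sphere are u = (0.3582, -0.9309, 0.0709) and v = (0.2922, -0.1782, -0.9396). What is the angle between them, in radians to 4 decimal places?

u·v = 0.2039; |u| = 1.0000, |v| = 1.0000.
cos θ = (u·v)/(|u||v|) = 0.2039, so θ = 1.3654 rad.

1.3654 rad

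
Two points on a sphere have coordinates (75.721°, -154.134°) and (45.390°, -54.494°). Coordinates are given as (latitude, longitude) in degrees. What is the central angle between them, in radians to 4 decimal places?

Let φ₁ = 1.3216 rad, φ₂ = 0.7922 rad, and Δλ = 1.7390 rad.
cos c = sin φ₁ sin φ₂ + cos φ₁ cos φ₂ cos Δλ = (0.9691)(0.7119) + (0.2466)(0.7023)(-0.1675) = 0.66090,
so c = arccos(0.66090) = 0.84877 rad.
So the angular separation is 0.8488 rad.

0.8488 rad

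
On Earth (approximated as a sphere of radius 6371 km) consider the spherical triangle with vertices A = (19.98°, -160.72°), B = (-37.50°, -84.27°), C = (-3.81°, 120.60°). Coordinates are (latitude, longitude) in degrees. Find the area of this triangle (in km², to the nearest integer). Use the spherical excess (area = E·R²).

Side lengths (central angles): a = 2.3155, b = 1.4087, c = 1.6041 rad; semiperimeter s = 2.6642.
By l'Huilier's theorem, tan(E/4) = √[tan(s/2) tan((s−a)/2) tan((s−b)/2) tan((s−c)/2)], giving spherical excess E = 2.0259 rad.
Area = E·R² = 2.0259 × (6371)² ≈ 82229385 km².

82229385 km²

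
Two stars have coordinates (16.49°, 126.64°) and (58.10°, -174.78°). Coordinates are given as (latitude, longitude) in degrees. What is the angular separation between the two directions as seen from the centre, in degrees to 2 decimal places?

With latitudes φ₁ = 16.490°, φ₂ = 58.100° and longitude difference Δλ = 58.580°:
cos c = sin φ₁ sin φ₂ + cos φ₁ cos φ₂ cos Δλ = (0.2838)(0.8490) + (0.9589)(0.5284)(0.5213) = 0.50513,
so c = arccos(0.50513) = 1.04127 rad.
So the angular separation is 59.66°.

59.66°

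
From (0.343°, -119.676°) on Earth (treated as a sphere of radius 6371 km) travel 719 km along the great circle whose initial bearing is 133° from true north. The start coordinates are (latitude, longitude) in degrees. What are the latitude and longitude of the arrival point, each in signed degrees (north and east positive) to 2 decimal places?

Angular distance δ = d/R = 719/6371 = 0.11286 rad; initial bearing θ = 2.3213 rad.
sin φ₂ = sin φ₁ cos δ + cos φ₁ sin δ cos θ = (0.0060)(0.9936) + (1.0000)(0.1126)(-0.6820) = -0.0709, so φ₂ = -4.06°.
Δλ = atan2(sin θ sin δ cos φ₁, cos δ − sin φ₁ sin φ₂) = atan2(0.0824, 0.9941) = 4.736°.
λ₂ = -119.676° + 4.736° = -114.94°.

-4.06°, -114.94°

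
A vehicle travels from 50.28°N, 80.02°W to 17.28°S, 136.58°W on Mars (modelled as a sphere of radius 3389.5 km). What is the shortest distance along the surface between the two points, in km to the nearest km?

4958 km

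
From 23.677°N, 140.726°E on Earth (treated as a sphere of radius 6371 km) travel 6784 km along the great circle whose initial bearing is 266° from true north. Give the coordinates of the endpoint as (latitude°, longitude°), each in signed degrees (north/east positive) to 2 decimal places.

Angular distance δ = d/R = 6784/6371 = 1.06482 rad; initial bearing θ = 4.6426 rad.
sin φ₂ = sin φ₁ cos δ + cos φ₁ sin δ cos θ = (0.4016)(0.4847) + (0.9158)(0.8747)(-0.0698) = 0.1387, so φ₂ = 7.98°.
Δλ = atan2(sin θ sin δ cos φ₁, cos δ − sin φ₁ sin φ₂) = atan2(-0.7991, 0.4289) = -61.775°.
λ₂ = 140.726° − 61.775° = 78.95°.

7.98°, 78.95°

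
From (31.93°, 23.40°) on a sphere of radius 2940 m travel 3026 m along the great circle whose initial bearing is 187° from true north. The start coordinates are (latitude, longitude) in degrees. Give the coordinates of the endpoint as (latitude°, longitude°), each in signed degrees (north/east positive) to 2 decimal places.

-26.69°, 16.69°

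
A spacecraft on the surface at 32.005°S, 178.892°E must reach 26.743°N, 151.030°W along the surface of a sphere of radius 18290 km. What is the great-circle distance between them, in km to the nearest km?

With latitudes φ₁ = -32.005°, φ₂ = 26.743° and longitude difference Δλ = 30.078°:
cos c = sin φ₁ sin φ₂ + cos φ₁ cos φ₂ cos Δλ = (-0.5300)(0.4500) + (0.8480)(0.8930)(0.8653) = 0.41683,
so c = arccos(0.41683) = 1.14084 rad.
Distance = R·c = 18290 × 1.1408 ≈ 20866 km.

20866 km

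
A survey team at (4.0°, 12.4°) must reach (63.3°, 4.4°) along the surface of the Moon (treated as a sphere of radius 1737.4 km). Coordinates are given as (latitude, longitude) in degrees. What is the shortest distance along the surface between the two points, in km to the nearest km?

1807 km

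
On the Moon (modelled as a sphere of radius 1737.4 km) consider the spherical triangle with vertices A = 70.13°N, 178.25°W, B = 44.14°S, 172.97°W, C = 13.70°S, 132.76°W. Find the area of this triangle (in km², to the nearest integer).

2551534 km²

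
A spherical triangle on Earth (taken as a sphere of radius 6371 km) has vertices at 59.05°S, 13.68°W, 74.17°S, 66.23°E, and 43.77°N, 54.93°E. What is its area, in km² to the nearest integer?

Side lengths (central angles): a = 2.0628, b = 2.0463, c = 0.5554 rad; semiperimeter s = 2.3323.
By l'Huilier's theorem, tan(E/4) = √[tan(s/2) tan((s−a)/2) tan((s−b)/2) tan((s−c)/2)], giving spherical excess E = 0.9301 rad.
Area = E·R² = 0.9301 × (6371)² ≈ 37751006 km².

37751006 km²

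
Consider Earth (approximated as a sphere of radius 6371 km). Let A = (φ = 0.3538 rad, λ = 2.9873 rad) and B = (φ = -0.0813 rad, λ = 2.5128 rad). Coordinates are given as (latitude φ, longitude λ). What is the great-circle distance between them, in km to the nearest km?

Let φ₁ = 0.3538 rad, φ₂ = -0.0813 rad, and Δλ = -0.4745 rad.
cos c = sin φ₁ sin φ₂ + cos φ₁ cos φ₂ cos Δλ = (0.3465)(-0.0812) + (0.9381)(0.9967)(0.8895) = 0.80353,
so c = arccos(0.80353) = 0.63759 rad.
Distance = R·c = 6371 × 0.6376 ≈ 4062 km.

4062 km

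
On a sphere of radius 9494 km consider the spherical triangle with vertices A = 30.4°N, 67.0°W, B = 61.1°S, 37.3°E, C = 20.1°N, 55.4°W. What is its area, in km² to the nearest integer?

Side lengths (central angles): a = 1.8989, b = 0.2563, c = 2.1483 rad; semiperimeter s = 2.1518.
By l'Huilier's theorem, tan(E/4) = √[tan(s/2) tan((s−a)/2) tan((s−b)/2) tan((s−c)/2)], giving spherical excess E = 0.0945 rad.
Area = E·R² = 0.0945 × (9494)² ≈ 8520874 km².

8520874 km²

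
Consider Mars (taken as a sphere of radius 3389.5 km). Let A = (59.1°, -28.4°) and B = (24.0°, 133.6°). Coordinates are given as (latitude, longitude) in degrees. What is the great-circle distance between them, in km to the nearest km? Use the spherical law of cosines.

5654 km

With latitudes φ₁ = 59.100°, φ₂ = 24.000° and longitude difference Δλ = 162.000°:
cos c = sin φ₁ sin φ₂ + cos φ₁ cos φ₂ cos Δλ = (0.8581)(0.4067) + (0.5135)(0.9135)(-0.9511) = -0.09718,
so c = arccos(-0.09718) = 1.66813 rad.
Distance = R·c = 3389.5 × 1.6681 ≈ 5654 km.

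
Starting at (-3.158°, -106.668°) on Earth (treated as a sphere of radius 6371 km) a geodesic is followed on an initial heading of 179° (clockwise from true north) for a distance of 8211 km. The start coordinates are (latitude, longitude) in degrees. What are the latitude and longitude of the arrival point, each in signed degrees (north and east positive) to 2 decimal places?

-76.96°, -102.41°

Angular distance δ = d/R = 8211/6371 = 1.28881 rad; initial bearing θ = 3.1241 rad.
sin φ₂ = sin φ₁ cos δ + cos φ₁ sin δ cos θ = (-0.0551)(0.2783) + (0.9985)(0.9605)(-0.9998) = -0.9742, so φ₂ = -76.96°.
Δλ = atan2(sin θ sin δ cos φ₁, cos δ − sin φ₁ sin φ₂) = atan2(0.0167, 0.2246) = 4.262°.
λ₂ = -106.668° + 4.262° = -102.41°.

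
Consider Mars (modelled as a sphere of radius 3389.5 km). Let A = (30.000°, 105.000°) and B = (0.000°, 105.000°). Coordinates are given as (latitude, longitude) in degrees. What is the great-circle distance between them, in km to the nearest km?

Let φ₁ = 0.5236 rad, φ₂ = 0.0000 rad, and Δλ = 0.0000 rad.
cos c = sin φ₁ sin φ₂ + cos φ₁ cos φ₂ cos Δλ = (0.5000)(0.0000) + (0.8660)(1.0000)(1.0000) = 0.86603,
so c = arccos(0.86603) = 0.52360 rad.
Distance = R·c = 3389.5 × 0.5236 ≈ 1775 km.

1775 km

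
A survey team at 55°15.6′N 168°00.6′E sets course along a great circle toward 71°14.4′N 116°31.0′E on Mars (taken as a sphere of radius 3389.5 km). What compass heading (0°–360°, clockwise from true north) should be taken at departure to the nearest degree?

326°

With φ₁ = 0.9645, φ₂ = 1.2434, Δλ = -0.8987 rad, the forward-azimuth formula gives
θ = atan2( sin Δλ cos φ₂ , cos φ₁ sin φ₂ − sin φ₁ cos φ₂ cos Δλ ) = atan2(-0.2517, 0.3750) = -33.86°.
Adding 360° brings this into [0°, 360°): 326°.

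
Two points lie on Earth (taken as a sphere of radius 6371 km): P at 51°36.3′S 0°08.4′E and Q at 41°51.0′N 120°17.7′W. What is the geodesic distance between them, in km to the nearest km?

With latitudes φ₁ = -51.605°, φ₂ = 41.850° and longitude difference Δλ = -120.435°:
cos c = sin φ₁ sin φ₂ + cos φ₁ cos φ₂ cos Δλ = (-0.7837)(0.6672) + (0.6211)(0.7449)(-0.5066) = -0.75726,
so c = arccos(-0.75726) = 2.42990 rad.
Distance = R·c = 6371 × 2.4299 ≈ 15481 km.

15481 km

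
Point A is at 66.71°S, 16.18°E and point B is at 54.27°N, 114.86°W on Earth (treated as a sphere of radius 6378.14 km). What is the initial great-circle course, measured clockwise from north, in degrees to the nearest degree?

266°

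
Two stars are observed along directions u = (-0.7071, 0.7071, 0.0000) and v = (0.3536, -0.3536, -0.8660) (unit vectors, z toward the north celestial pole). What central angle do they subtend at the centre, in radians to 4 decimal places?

2.0945 rad

u·v = -0.5001; |u| = 1.0000, |v| = 1.0000.
cos θ = (u·v)/(|u||v|) = -0.5001, so θ = 2.0945 rad.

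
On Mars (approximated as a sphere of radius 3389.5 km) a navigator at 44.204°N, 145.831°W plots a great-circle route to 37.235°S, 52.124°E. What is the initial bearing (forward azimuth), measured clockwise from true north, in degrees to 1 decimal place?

291.0°

Δλ = -162.045° = -2.8282 rad.
y = sin Δλ · cos φ₂ = (-0.3083)(0.7962) = -0.2454
x = cos φ₁ sin φ₂ − sin φ₁ cos φ₂ cos Δλ = (0.7169)(-0.6051) − (0.6972)(0.7962)(-0.9513) = 0.0943
θ = atan2(y, x) = -68.98°; adding 360° gives 291.0°.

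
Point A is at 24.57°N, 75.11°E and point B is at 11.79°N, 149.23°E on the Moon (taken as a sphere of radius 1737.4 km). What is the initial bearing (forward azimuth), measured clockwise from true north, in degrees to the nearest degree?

85°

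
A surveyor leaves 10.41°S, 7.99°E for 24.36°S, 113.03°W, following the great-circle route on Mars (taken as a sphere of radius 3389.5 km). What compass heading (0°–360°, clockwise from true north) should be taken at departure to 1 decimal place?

237.9°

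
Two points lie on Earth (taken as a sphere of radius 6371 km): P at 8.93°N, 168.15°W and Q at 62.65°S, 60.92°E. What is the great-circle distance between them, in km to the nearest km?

12876 km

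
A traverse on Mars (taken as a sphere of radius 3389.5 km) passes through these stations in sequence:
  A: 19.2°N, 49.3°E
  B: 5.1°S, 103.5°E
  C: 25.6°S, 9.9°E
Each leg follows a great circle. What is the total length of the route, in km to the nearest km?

Leg A→B: central angle 1.0228 rad, distance 3466.7 km.
Leg B→C: central angle 1.5888 rad, distance 5385.2 km.
Total: 3466.7 + 5385.2 ≈ 8852 km.

8852 km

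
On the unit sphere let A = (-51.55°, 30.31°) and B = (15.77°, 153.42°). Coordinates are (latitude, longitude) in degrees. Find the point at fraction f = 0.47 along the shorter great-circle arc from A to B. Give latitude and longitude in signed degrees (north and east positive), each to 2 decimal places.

-34.78°, 110.36°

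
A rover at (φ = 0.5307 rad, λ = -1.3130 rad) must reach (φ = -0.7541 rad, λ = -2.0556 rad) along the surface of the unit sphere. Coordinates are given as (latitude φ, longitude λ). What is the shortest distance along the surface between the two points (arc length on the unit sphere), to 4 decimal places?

With latitudes φ₁ = 30.407°, φ₂ = -43.207° and longitude difference Δλ = -42.548°:
cos c = sin φ₁ sin φ₂ + cos φ₁ cos φ₂ cos Δλ = (0.5061)(-0.6846) + (0.8625)(0.7289)(0.7367) = 0.11660,
so c = arccos(0.11660) = 1.45393 rad.
On the unit sphere the arc length equals the central angle: 1.4539.

1.4539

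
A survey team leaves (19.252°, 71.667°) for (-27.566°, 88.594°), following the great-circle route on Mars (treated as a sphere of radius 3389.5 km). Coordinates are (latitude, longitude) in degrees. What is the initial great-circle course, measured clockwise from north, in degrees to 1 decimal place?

160.2°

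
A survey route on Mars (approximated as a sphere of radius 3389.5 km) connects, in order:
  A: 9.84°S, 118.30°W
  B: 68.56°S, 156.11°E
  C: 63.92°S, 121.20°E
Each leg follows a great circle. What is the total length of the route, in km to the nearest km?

5550 km

Leg A→B: central angle 1.3829 rad, distance 4687.4 km.
Leg B→C: central angle 0.2544 rad, distance 862.4 km.
Total: 4687.4 + 862.4 ≈ 5550 km.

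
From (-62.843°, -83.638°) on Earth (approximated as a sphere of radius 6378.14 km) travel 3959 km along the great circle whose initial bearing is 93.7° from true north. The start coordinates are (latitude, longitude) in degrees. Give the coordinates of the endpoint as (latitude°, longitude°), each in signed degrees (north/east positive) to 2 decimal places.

Angular distance δ = d/R = 3959/6378.14 = 0.62071 rad; initial bearing θ = 1.6354 rad.
sin φ₂ = sin φ₁ cos δ + cos φ₁ sin δ cos θ = (-0.8898)(0.8135) + (0.4564)(0.5816)(-0.0645) = -0.7409, so φ₂ = -47.81°.
Δλ = atan2(sin θ sin δ cos φ₁, cos δ − sin φ₁ sin φ₂) = atan2(0.2649, 0.1542) = 59.793°.
λ₂ = -83.638° + 59.793° = -23.84°.

-47.81°, -23.84°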